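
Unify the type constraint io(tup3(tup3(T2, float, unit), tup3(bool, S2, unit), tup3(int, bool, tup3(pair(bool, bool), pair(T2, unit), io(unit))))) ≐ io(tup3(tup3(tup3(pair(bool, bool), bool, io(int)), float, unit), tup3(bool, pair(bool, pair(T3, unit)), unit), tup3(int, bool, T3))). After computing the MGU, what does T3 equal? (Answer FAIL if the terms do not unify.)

tup3(pair(bool, bool), pair(tup3(pair(bool, bool), bool, io(int)), unit), io(unit))

Decompose io/1: tup3(tup3(T2, float, unit), tup3(bool, S2, unit), tup3(int, bool, tup3(pair(bool, bool), pair(T2, unit), io(unit)))) ≐ tup3(tup3(tup3(pair(bool, bool), bool, io(int)), float, unit), tup3(bool, pair(bool, pair(T3, unit)), unit), tup3(int, bool, T3)).
Decompose tup3/3: tup3(T2, float, unit) ≐ tup3(tup3(pair(bool, bool), bool, io(int)), float, unit),  tup3(bool, S2, unit) ≐ tup3(bool, pair(bool, pair(T3, unit)), unit),  tup3(int, bool, tup3(pair(bool, bool), pair(T2, unit), io(unit))) ≐ tup3(int, bool, T3).
Decompose tup3/3: T2 ≐ tup3(pair(bool, bool), bool, io(int)),  float ≐ float,  unit ≐ unit.
Bind T2 := tup3(pair(bool, bool), bool, io(int)); substituting into the one remaining equation that mentions T2 gives: tup3(int, bool, tup3(pair(bool, bool), pair(tup3(pair(bool, bool), bool, io(int)), unit), io(unit))) ≐ tup3(int, bool, T3).
Delete trivial equation float ≐ float.
Delete trivial equation unit ≐ unit.
Decompose tup3/3: bool ≐ bool,  S2 ≐ pair(bool, pair(T3, unit)),  unit ≐ unit.
Delete trivial equation bool ≐ bool.
Bind S2 := pair(bool, pair(T3, unit)); no other remaining equation mentions S2.
Delete trivial equation unit ≐ unit.
Decompose tup3/3: int ≐ int,  bool ≐ bool,  tup3(pair(bool, bool), pair(tup3(pair(bool, bool), bool, io(int)), unit), io(unit)) ≐ T3.
Delete trivial equation int ≐ int.
Delete trivial equation bool ≐ bool.
Bind T3 := tup3(pair(bool, bool), pair(tup3(pair(bool, bool), bool, io(int)), unit), io(unit)). Substituting into the earlier binding gives S2 := pair(bool, pair(tup3(pair(bool, bool), pair(tup3(pair(bool, bool), bool, io(int)), unit), io(unit)), unit)).
MGU = { T2 ↦ tup3(pair(bool, bool), bool, io(int)), S2 ↦ pair(bool, pair(tup3(pair(bool, bool), pair(tup3(pair(bool, bool), bool, io(int)), unit), io(unit)), unit)), T3 ↦ tup3(pair(bool, bool), pair(tup3(pair(bool, bool), bool, io(int)), unit), io(unit)) }, so T3 ↦ tup3(pair(bool, bool), pair(tup3(pair(bool, bool), bool, io(int)), unit), io(unit)).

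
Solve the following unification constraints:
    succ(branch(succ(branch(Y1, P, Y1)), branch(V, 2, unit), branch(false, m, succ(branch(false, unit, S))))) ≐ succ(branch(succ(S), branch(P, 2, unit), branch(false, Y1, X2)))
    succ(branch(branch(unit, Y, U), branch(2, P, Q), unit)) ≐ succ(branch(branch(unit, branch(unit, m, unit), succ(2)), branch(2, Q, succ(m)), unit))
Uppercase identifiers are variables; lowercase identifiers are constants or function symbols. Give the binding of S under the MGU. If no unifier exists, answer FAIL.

Decompose succ/1: branch(succ(branch(Y1, P, Y1)), branch(V, 2, unit), branch(false, m, succ(branch(false, unit, S)))) ≐ branch(succ(S), branch(P, 2, unit), branch(false, Y1, X2)).
Decompose branch/3: succ(branch(Y1, P, Y1)) ≐ succ(S),  branch(V, 2, unit) ≐ branch(P, 2, unit),  branch(false, m, succ(branch(false, unit, S))) ≐ branch(false, Y1, X2).
Decompose succ/1: branch(Y1, P, Y1) ≐ S.
Bind S := branch(Y1, P, Y1); substituting into the one remaining equation that mentions S gives: branch(false, m, succ(branch(false, unit, branch(Y1, P, Y1)))) ≐ branch(false, Y1, X2).
Decompose branch/3: V ≐ P,  2 ≐ 2,  unit ≐ unit.
Bind V := P; no other remaining equation mentions V.
Delete trivial equation 2 ≐ 2.
Delete trivial equation unit ≐ unit.
Decompose branch/3: false ≐ false,  m ≐ Y1,  succ(branch(false, unit, branch(Y1, P, Y1))) ≐ X2.
Delete trivial equation false ≐ false.
Bind Y1 := m; substituting into the one remaining equation that mentions Y1 gives: succ(branch(false, unit, branch(m, P, m))) ≐ X2. Substituting into the earlier binding gives S := branch(m, P, m).
Bind X2 := succ(branch(false, unit, branch(m, P, m))); no other remaining equation mentions X2.
Decompose succ/1: branch(branch(unit, Y, U), branch(2, P, Q), unit) ≐ branch(branch(unit, branch(unit, m, unit), succ(2)), branch(2, Q, succ(m)), unit).
Decompose branch/3: branch(unit, Y, U) ≐ branch(unit, branch(unit, m, unit), succ(2)),  branch(2, P, Q) ≐ branch(2, Q, succ(m)),  unit ≐ unit.
Decompose branch/3: unit ≐ unit,  Y ≐ branch(unit, m, unit),  U ≐ succ(2).
Delete trivial equation unit ≐ unit.
Bind Y := branch(unit, m, unit); no other remaining equation mentions Y.
Bind U := succ(2); no other remaining equation mentions U.
Decompose branch/3: 2 ≐ 2,  P ≐ Q,  Q ≐ succ(m).
Delete trivial equation 2 ≐ 2.
Bind P := Q; no other remaining equation mentions P. Substituting into the earlier bindings gives S := branch(m, Q, m), V := Q, X2 := succ(branch(false, unit, branch(m, Q, m))).
Bind Q := succ(m); no other remaining equation mentions Q. Substituting into the earlier bindings gives S := branch(m, succ(m), m), V := succ(m), X2 := succ(branch(false, unit, branch(m, succ(m), m))), P := succ(m).
Delete trivial equation unit ≐ unit.
MGU = { S ↦ branch(m, succ(m), m), V ↦ succ(m), Y1 ↦ m, X2 ↦ succ(branch(false, unit, branch(m, succ(m), m))), Y ↦ branch(unit, m, unit), U ↦ succ(2), P ↦ succ(m), Q ↦ succ(m) }, so S ↦ branch(m, succ(m), m).

branch(m, succ(m), m)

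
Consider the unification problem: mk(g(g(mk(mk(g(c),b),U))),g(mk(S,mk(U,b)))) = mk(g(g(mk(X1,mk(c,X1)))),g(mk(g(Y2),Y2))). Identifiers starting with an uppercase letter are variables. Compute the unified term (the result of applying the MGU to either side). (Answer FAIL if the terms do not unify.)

Decompose mk/2: g(g(mk(mk(g(c),b),U))) = g(g(mk(X1,mk(c,X1)))),  g(mk(S,mk(U,b))) = g(mk(g(Y2),Y2)).
Decompose g/1: g(mk(mk(g(c),b),U)) = g(mk(X1,mk(c,X1))).
Decompose g/1: mk(mk(g(c),b),U) = mk(X1,mk(c,X1)).
Decompose mk/2: mk(g(c),b) = X1,  U = mk(c,X1).
Bind X1 := mk(g(c),b); substituting into the one remaining equation that mentions X1 gives: U = mk(c,mk(g(c),b)).
Bind U := mk(c,mk(g(c),b)); substituting into the remaining equation gives: g(mk(S,mk(mk(c,mk(g(c),b)),b))) = g(mk(g(Y2),Y2)).
Decompose g/1: mk(S,mk(mk(c,mk(g(c),b)),b)) = mk(g(Y2),Y2).
Decompose mk/2: S = g(Y2),  mk(mk(c,mk(g(c),b)),b) = Y2.
Bind S := g(Y2); no other remaining equation mentions S.
Bind Y2 := mk(mk(c,mk(g(c),b)),b). Substituting into the earlier binding gives S := g(mk(mk(c,mk(g(c),b)),b)).
Applying the MGU to either side gives mk(g(g(mk(mk(g(c),b),mk(c,mk(g(c),b))))),g(mk(g(mk(mk(c,mk(g(c),b)),b)),mk(mk(c,mk(g(c),b)),b)))).

mk(g(g(mk(mk(g(c),b),mk(c,mk(g(c),b))))),g(mk(g(mk(mk(c,mk(g(c),b)),b)),mk(mk(c,mk(g(c),b)),b))))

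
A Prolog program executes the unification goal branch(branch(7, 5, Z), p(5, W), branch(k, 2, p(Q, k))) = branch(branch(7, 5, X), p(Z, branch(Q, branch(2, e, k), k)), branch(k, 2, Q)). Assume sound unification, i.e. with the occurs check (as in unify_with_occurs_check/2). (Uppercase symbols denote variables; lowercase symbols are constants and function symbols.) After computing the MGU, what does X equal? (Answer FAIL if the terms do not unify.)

FAIL

Decompose branch/3: branch(7, 5, Z) = branch(7, 5, X),  p(5, W) = p(Z, branch(Q, branch(2, e, k), k)),  branch(k, 2, p(Q, k)) = branch(k, 2, Q).
Decompose branch/3: 7 = 7,  5 = 5,  Z = X.
Delete trivial equation 7 = 7.
Delete trivial equation 5 = 5.
Bind Z := X; substituting into the one remaining equation that mentions Z gives: p(5, W) = p(X, branch(Q, branch(2, e, k), k)).
Decompose p/2: 5 = X,  W = branch(Q, branch(2, e, k), k).
Bind X := 5; no other remaining equation mentions X. Substituting into the earlier binding gives Z := 5.
Bind W := branch(Q, branch(2, e, k), k); no other remaining equation mentions W.
Decompose branch/3: k = k,  2 = 2,  p(Q, k) = Q.
Delete trivial equation k = k.
Delete trivial equation 2 = 2.
Occurs check fails: Q occurs in p(Q, k); the equation Q = p(Q, k) has no finite solution.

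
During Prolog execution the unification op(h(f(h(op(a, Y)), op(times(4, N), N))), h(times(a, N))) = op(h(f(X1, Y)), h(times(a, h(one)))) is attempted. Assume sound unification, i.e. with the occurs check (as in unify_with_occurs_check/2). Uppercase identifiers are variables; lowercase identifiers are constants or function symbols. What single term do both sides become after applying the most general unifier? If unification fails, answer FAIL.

Decompose op/2: h(f(h(op(a, Y)), op(times(4, N), N))) = h(f(X1, Y)),  h(times(a, N)) = h(times(a, h(one))).
Decompose h/1: f(h(op(a, Y)), op(times(4, N), N)) = f(X1, Y).
Decompose f/2: h(op(a, Y)) = X1,  op(times(4, N), N) = Y.
Bind X1 := h(op(a, Y)); no other remaining equation mentions X1.
Bind Y := op(times(4, N), N); no other remaining equation mentions Y. Substituting into the earlier binding gives X1 := h(op(a, op(times(4, N), N))).
Decompose h/1: times(a, N) = times(a, h(one)).
Decompose times/2: a = a,  N = h(one).
Delete trivial equation a = a.
Bind N := h(one). Substituting into the earlier bindings gives X1 := h(op(a, op(times(4, h(one)), h(one)))), Y := op(times(4, h(one)), h(one)).
Applying the MGU to either side gives op(h(f(h(op(a, op(times(4, h(one)), h(one)))), op(times(4, h(one)), h(one)))), h(times(a, h(one)))).

op(h(f(h(op(a, op(times(4, h(one)), h(one)))), op(times(4, h(one)), h(one)))), h(times(a, h(one))))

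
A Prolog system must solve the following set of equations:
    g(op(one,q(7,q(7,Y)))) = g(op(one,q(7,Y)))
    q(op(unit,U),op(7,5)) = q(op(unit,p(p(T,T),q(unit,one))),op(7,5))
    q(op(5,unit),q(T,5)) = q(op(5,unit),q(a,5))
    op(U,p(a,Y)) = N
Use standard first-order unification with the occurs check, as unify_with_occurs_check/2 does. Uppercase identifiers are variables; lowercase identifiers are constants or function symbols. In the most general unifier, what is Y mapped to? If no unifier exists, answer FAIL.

Decompose g/1: op(one,q(7,q(7,Y))) = op(one,q(7,Y)).
Decompose op/2: one = one,  q(7,q(7,Y)) = q(7,Y).
Delete trivial equation one = one.
Decompose q/2: 7 = 7,  q(7,Y) = Y.
Delete trivial equation 7 = 7.
Occurs check fails: Y occurs in q(7,Y); the equation Y = q(7,Y) has no finite solution.

FAIL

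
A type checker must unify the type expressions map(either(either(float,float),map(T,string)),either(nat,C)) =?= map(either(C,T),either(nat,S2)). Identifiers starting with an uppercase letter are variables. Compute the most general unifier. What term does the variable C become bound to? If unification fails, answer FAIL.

Decompose map/2: either(either(float,float),map(T,string)) =?= either(C,T),  either(nat,C) =?= either(nat,S2).
Decompose either/2: either(float,float) =?= C,  map(T,string) =?= T.
Bind C := either(float,float); substituting into the one remaining equation that mentions C gives: either(nat,either(float,float)) =?= either(nat,S2).
Occurs check fails: T occurs in map(T,string); the equation T =?= map(T,string) has no finite solution.

FAIL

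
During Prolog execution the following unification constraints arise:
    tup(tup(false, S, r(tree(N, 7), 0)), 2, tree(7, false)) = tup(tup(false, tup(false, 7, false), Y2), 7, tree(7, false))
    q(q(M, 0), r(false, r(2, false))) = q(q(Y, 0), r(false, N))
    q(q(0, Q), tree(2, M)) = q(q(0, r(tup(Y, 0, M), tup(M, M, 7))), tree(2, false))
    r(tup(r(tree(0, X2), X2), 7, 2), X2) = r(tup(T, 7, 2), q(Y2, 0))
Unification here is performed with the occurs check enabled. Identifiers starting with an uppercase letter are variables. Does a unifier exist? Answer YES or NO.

NO

Decompose tup/3: tup(false, S, r(tree(N, 7), 0)) = tup(false, tup(false, 7, false), Y2),  2 = 7,  tree(7, false) = tree(7, false).
Decompose tup/3: false = false,  S = tup(false, 7, false),  r(tree(N, 7), 0) = Y2.
Delete trivial equation false = false.
Bind S := tup(false, 7, false); no other remaining equation mentions S.
Bind Y2 := r(tree(N, 7), 0); substituting into the one remaining equation that mentions Y2 gives: r(tup(r(tree(0, X2), X2), 7, 2), X2) = r(tup(T, 7, 2), q(r(tree(N, 7), 0), 0)).
Clash: constants 2 and 7 differ; no unifier exists.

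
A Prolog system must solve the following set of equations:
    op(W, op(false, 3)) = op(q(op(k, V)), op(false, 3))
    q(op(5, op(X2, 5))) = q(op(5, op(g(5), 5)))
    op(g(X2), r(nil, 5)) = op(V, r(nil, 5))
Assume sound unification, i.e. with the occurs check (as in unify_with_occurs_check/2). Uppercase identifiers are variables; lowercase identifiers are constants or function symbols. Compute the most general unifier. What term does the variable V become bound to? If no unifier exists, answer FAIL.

Decompose op/2: W = q(op(k, V)),  op(false, 3) = op(false, 3).
Bind W := q(op(k, V)); no other remaining equation mentions W.
Delete trivial equation op(false, 3) = op(false, 3).
Decompose q/1: op(5, op(X2, 5)) = op(5, op(g(5), 5)).
Decompose op/2: 5 = 5,  op(X2, 5) = op(g(5), 5).
Delete trivial equation 5 = 5.
Decompose op/2: X2 = g(5),  5 = 5.
Bind X2 := g(5); substituting into the one remaining equation that mentions X2 gives: op(g(g(5)), r(nil, 5)) = op(V, r(nil, 5)).
Delete trivial equation 5 = 5.
Decompose op/2: g(g(5)) = V,  r(nil, 5) = r(nil, 5).
Bind V := g(g(5)); no other remaining equation mentions V. Substituting into the earlier binding gives W := q(op(k, g(g(5)))).
Delete trivial equation r(nil, 5) = r(nil, 5).
MGU = { W = q(op(k, g(g(5)))), X2 = g(5), V = g(g(5)) }, so V = g(g(5)).

g(g(5))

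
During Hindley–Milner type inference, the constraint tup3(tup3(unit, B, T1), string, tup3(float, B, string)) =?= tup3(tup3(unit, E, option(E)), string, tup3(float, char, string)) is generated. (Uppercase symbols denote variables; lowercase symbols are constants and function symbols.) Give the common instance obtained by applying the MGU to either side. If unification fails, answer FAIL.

Decompose tup3/3: tup3(unit, B, T1) =?= tup3(unit, E, option(E)),  string =?= string,  tup3(float, B, string) =?= tup3(float, char, string).
Decompose tup3/3: unit =?= unit,  B =?= E,  T1 =?= option(E).
Delete trivial equation unit =?= unit.
Bind B := E; substituting into the one remaining equation that mentions B gives: tup3(float, E, string) =?= tup3(float, char, string).
Bind T1 := option(E); no other remaining equation mentions T1.
Delete trivial equation string =?= string.
Decompose tup3/3: float =?= float,  E =?= char,  string =?= string.
Delete trivial equation float =?= float.
Bind E := char; no other remaining equation mentions E. Substituting into the earlier bindings gives B := char, T1 := option(char).
Delete trivial equation string =?= string.
Applying the MGU to either side gives tup3(tup3(unit, char, option(char)), string, tup3(float, char, string)).

tup3(tup3(unit, char, option(char)), string, tup3(float, char, string))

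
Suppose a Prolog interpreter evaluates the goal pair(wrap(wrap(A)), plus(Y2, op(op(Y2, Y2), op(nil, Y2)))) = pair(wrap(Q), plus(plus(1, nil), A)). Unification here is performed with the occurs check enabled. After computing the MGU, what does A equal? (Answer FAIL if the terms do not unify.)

op(op(plus(1, nil), plus(1, nil)), op(nil, plus(1, nil)))

Decompose pair/2: wrap(wrap(A)) = wrap(Q),  plus(Y2, op(op(Y2, Y2), op(nil, Y2))) = plus(plus(1, nil), A).
Decompose wrap/1: wrap(A) = Q.
Bind Q := wrap(A); no other remaining equation mentions Q.
Decompose plus/2: Y2 = plus(1, nil),  op(op(Y2, Y2), op(nil, Y2)) = A.
Bind Y2 := plus(1, nil); substituting into the remaining equation gives: op(op(plus(1, nil), plus(1, nil)), op(nil, plus(1, nil))) = A.
Bind A := op(op(plus(1, nil), plus(1, nil)), op(nil, plus(1, nil))). Substituting into the earlier binding gives Q := wrap(op(op(plus(1, nil), plus(1, nil)), op(nil, plus(1, nil)))).
MGU = { Q ↦ wrap(op(op(plus(1, nil), plus(1, nil)), op(nil, plus(1, nil)))), Y2 ↦ plus(1, nil), A ↦ op(op(plus(1, nil), plus(1, nil)), op(nil, plus(1, nil))) }, so A ↦ op(op(plus(1, nil), plus(1, nil)), op(nil, plus(1, nil))).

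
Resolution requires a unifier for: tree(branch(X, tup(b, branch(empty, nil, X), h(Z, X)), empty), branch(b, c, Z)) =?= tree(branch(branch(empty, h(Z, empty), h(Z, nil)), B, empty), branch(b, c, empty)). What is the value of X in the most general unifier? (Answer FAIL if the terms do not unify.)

Decompose tree/2: branch(X, tup(b, branch(empty, nil, X), h(Z, X)), empty) =?= branch(branch(empty, h(Z, empty), h(Z, nil)), B, empty),  branch(b, c, Z) =?= branch(b, c, empty).
Decompose branch/3: X =?= branch(empty, h(Z, empty), h(Z, nil)),  tup(b, branch(empty, nil, X), h(Z, X)) =?= B,  empty =?= empty.
Bind X := branch(empty, h(Z, empty), h(Z, nil)); substituting into the one remaining equation that mentions X gives: tup(b, branch(empty, nil, branch(empty, h(Z, empty), h(Z, nil))), h(Z, branch(empty, h(Z, empty), h(Z, nil)))) =?= B.
Bind B := tup(b, branch(empty, nil, branch(empty, h(Z, empty), h(Z, nil))), h(Z, branch(empty, h(Z, empty), h(Z, nil)))); no other remaining equation mentions B.
Delete trivial equation empty =?= empty.
Decompose branch/3: b =?= b,  c =?= c,  Z =?= empty.
Delete trivial equation b =?= b.
Delete trivial equation c =?= c.
Bind Z := empty. Substituting into the earlier bindings gives X := branch(empty, h(empty, empty), h(empty, nil)), B := tup(b, branch(empty, nil, branch(empty, h(empty, empty), h(empty, nil))), h(empty, branch(empty, h(empty, empty), h(empty, nil)))).
MGU = { X -> branch(empty, h(empty, empty), h(empty, nil)), B -> tup(b, branch(empty, nil, branch(empty, h(empty, empty), h(empty, nil))), h(empty, branch(empty, h(empty, empty), h(empty, nil)))), Z -> empty }, so X -> branch(empty, h(empty, empty), h(empty, nil)).

branch(empty, h(empty, empty), h(empty, nil))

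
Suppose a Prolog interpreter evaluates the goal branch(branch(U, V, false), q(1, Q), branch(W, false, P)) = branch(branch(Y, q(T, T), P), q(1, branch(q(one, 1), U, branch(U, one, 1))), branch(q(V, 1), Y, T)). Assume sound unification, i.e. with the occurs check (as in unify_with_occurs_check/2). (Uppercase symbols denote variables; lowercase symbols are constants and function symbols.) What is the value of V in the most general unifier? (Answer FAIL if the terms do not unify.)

Decompose branch/3: branch(U, V, false) = branch(Y, q(T, T), P),  q(1, Q) = q(1, branch(q(one, 1), U, branch(U, one, 1))),  branch(W, false, P) = branch(q(V, 1), Y, T).
Decompose branch/3: U = Y,  V = q(T, T),  false = P.
Bind U := Y; substituting into the one remaining equation that mentions U gives: q(1, Q) = q(1, branch(q(one, 1), Y, branch(Y, one, 1))).
Bind V := q(T, T); substituting into the one remaining equation that mentions V gives: branch(W, false, P) = branch(q(q(T, T), 1), Y, T).
Bind P := false; substituting into the one remaining equation that mentions P gives: branch(W, false, false) = branch(q(q(T, T), 1), Y, T).
Decompose q/2: 1 = 1,  Q = branch(q(one, 1), Y, branch(Y, one, 1)).
Delete trivial equation 1 = 1.
Bind Q := branch(q(one, 1), Y, branch(Y, one, 1)); no other remaining equation mentions Q.
Decompose branch/3: W = q(q(T, T), 1),  false = Y,  false = T.
Bind W := q(q(T, T), 1); no other remaining equation mentions W.
Bind Y := false; no other remaining equation mentions Y. Substituting into the earlier bindings gives U := false, Q := branch(q(one, 1), false, branch(false, one, 1)).
Bind T := false. Substituting into the earlier bindings gives V := q(false, false), W := q(q(false, false), 1).
MGU = { U = false, V = q(false, false), P = false, Q = branch(q(one, 1), false, branch(false, one, 1)), W = q(q(false, false), 1), Y = false, T = false }, so V = q(false, false).

q(false, false)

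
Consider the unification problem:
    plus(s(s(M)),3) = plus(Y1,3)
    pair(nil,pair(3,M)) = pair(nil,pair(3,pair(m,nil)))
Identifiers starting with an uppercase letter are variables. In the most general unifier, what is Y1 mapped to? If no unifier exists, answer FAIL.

Decompose plus/2: s(s(M)) = Y1,  3 = 3.
Bind Y1 := s(s(M)); no other remaining equation mentions Y1.
Delete trivial equation 3 = 3.
Decompose pair/2: nil = nil,  pair(3,M) = pair(3,pair(m,nil)).
Delete trivial equation nil = nil.
Decompose pair/2: 3 = 3,  M = pair(m,nil).
Delete trivial equation 3 = 3.
Bind M := pair(m,nil). Substituting into the earlier binding gives Y1 := s(s(pair(m,nil))).
MGU = { Y1 ↦ s(s(pair(m,nil))), M ↦ pair(m,nil) }, so Y1 ↦ s(s(pair(m,nil))).

s(s(pair(m,nil)))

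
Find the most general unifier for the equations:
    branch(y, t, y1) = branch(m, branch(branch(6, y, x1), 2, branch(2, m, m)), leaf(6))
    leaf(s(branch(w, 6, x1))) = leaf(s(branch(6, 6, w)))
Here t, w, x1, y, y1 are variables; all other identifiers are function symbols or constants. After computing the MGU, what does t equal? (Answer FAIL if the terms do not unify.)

branch(branch(6, m, 6), 2, branch(2, m, m))

Decompose branch/3: y = m,  t = branch(branch(6, y, x1), 2, branch(2, m, m)),  y1 = leaf(6).
Bind y := m; substituting into the one remaining equation that mentions y gives: t = branch(branch(6, m, x1), 2, branch(2, m, m)).
Bind t := branch(branch(6, m, x1), 2, branch(2, m, m)); no other remaining equation mentions t.
Bind y1 := leaf(6); no other remaining equation mentions y1.
Decompose leaf/1: s(branch(w, 6, x1)) = s(branch(6, 6, w)).
Decompose s/1: branch(w, 6, x1) = branch(6, 6, w).
Decompose branch/3: w = 6,  6 = 6,  x1 = w.
Bind w := 6; substituting into the one remaining equation that mentions w gives: x1 = 6.
Delete trivial equation 6 = 6.
Bind x1 := 6. Substituting into the earlier binding gives t := branch(branch(6, m, 6), 2, branch(2, m, m)).
MGU = { y := m, t := branch(branch(6, m, 6), 2, branch(2, m, m)), y1 := leaf(6), w := 6, x1 := 6 }, so t := branch(branch(6, m, 6), 2, branch(2, m, m)).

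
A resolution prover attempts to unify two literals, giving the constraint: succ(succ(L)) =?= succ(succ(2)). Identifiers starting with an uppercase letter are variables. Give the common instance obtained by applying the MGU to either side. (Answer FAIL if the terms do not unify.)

Decompose succ/1: succ(L) =?= succ(2).
Decompose succ/1: L =?= 2.
Bind L := 2.
Applying the MGU to either side gives succ(succ(2)).

succ(succ(2))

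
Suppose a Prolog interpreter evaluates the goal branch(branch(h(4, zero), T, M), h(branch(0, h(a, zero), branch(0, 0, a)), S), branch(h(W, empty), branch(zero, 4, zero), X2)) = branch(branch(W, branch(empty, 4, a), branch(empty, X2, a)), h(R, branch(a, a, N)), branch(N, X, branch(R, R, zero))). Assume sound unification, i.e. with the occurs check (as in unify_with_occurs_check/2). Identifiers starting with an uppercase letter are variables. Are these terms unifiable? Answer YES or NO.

YES

Decompose branch/3: branch(h(4, zero), T, M) = branch(W, branch(empty, 4, a), branch(empty, X2, a)),  h(branch(0, h(a, zero), branch(0, 0, a)), S) = h(R, branch(a, a, N)),  branch(h(W, empty), branch(zero, 4, zero), X2) = branch(N, X, branch(R, R, zero)).
Decompose branch/3: h(4, zero) = W,  T = branch(empty, 4, a),  M = branch(empty, X2, a).
Bind W := h(4, zero); substituting into the one remaining equation that mentions W gives: branch(h(h(4, zero), empty), branch(zero, 4, zero), X2) = branch(N, X, branch(R, R, zero)).
Bind T := branch(empty, 4, a); no other remaining equation mentions T.
Bind M := branch(empty, X2, a); no other remaining equation mentions M.
Decompose h/2: branch(0, h(a, zero), branch(0, 0, a)) = R,  S = branch(a, a, N).
Bind R := branch(0, h(a, zero), branch(0, 0, a)); substituting into the one remaining equation that mentions R gives: branch(h(h(4, zero), empty), branch(zero, 4, zero), X2) = branch(N, X, branch(branch(0, h(a, zero), branch(0, 0, a)), branch(0, h(a, zero), branch(0, 0, a)), zero)).
Bind S := branch(a, a, N); no other remaining equation mentions S.
Decompose branch/3: h(h(4, zero), empty) = N,  branch(zero, 4, zero) = X,  X2 = branch(branch(0, h(a, zero), branch(0, 0, a)), branch(0, h(a, zero), branch(0, 0, a)), zero).
Bind N := h(h(4, zero), empty); no other remaining equation mentions N. Substituting into the earlier binding gives S := branch(a, a, h(h(4, zero), empty)).
Bind X := branch(zero, 4, zero); no other remaining equation mentions X.
Bind X2 := branch(branch(0, h(a, zero), branch(0, 0, a)), branch(0, h(a, zero), branch(0, 0, a)), zero). Substituting into the earlier binding gives M := branch(empty, branch(branch(0, h(a, zero), branch(0, 0, a)), branch(0, h(a, zero), branch(0, 0, a)), zero), a).
No equations remain and no clash or occurs-check failure arose, so a unifier exists.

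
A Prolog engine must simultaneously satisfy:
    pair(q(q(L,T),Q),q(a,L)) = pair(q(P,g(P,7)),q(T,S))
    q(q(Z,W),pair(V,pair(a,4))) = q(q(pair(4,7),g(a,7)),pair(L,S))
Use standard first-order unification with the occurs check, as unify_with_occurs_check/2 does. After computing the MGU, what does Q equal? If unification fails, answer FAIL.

g(q(pair(a,4),a),7)

Decompose pair/2: q(q(L,T),Q) = q(P,g(P,7)),  q(a,L) = q(T,S).
Decompose q/2: q(L,T) = P,  Q = g(P,7).
Bind P := q(L,T); substituting into the one remaining equation that mentions P gives: Q = g(q(L,T),7).
Bind Q := g(q(L,T),7); no other remaining equation mentions Q.
Decompose q/2: a = T,  L = S.
Bind T := a; no other remaining equation mentions T. Substituting into the earlier bindings gives P := q(L,a), Q := g(q(L,a),7).
Bind L := S; substituting into the remaining equation gives: q(q(Z,W),pair(V,pair(a,4))) = q(q(pair(4,7),g(a,7)),pair(S,S)). Substituting into the earlier bindings gives P := q(S,a), Q := g(q(S,a),7).
Decompose q/2: q(Z,W) = q(pair(4,7),g(a,7)),  pair(V,pair(a,4)) = pair(S,S).
Decompose q/2: Z = pair(4,7),  W = g(a,7).
Bind Z := pair(4,7); no other remaining equation mentions Z.
Bind W := g(a,7); no other remaining equation mentions W.
Decompose pair/2: V = S,  pair(a,4) = S.
Bind V := S; no other remaining equation mentions V.
Bind S := pair(a,4). Substituting into the earlier bindings gives P := q(pair(a,4),a), Q := g(q(pair(a,4),a),7), L := pair(a,4), V := pair(a,4).
MGU = { P = q(pair(a,4),a), Q = g(q(pair(a,4),a),7), T = a, L = pair(a,4), Z = pair(4,7), W = g(a,7), V = pair(a,4), S = pair(a,4) }, so Q = g(q(pair(a,4),a),7).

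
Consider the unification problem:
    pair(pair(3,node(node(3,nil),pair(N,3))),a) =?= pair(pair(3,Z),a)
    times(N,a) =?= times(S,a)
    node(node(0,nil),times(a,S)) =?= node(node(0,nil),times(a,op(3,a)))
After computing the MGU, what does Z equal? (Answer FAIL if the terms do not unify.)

Decompose pair/2: pair(3,node(node(3,nil),pair(N,3))) =?= pair(3,Z),  a =?= a.
Decompose pair/2: 3 =?= 3,  node(node(3,nil),pair(N,3)) =?= Z.
Delete trivial equation 3 =?= 3.
Bind Z := node(node(3,nil),pair(N,3)); no other remaining equation mentions Z.
Delete trivial equation a =?= a.
Decompose times/2: N =?= S,  a =?= a.
Bind N := S; no other remaining equation mentions N. Substituting into the earlier binding gives Z := node(node(3,nil),pair(S,3)).
Delete trivial equation a =?= a.
Decompose node/2: node(0,nil) =?= node(0,nil),  times(a,S) =?= times(a,op(3,a)).
Delete trivial equation node(0,nil) =?= node(0,nil).
Decompose times/2: a =?= a,  S =?= op(3,a).
Delete trivial equation a =?= a.
Bind S := op(3,a). Substituting into the earlier bindings gives Z := node(node(3,nil),pair(op(3,a),3)), N := op(3,a).
MGU = { Z := node(node(3,nil),pair(op(3,a),3)), N := op(3,a), S := op(3,a) }, so Z := node(node(3,nil),pair(op(3,a),3)).

node(node(3,nil),pair(op(3,a),3))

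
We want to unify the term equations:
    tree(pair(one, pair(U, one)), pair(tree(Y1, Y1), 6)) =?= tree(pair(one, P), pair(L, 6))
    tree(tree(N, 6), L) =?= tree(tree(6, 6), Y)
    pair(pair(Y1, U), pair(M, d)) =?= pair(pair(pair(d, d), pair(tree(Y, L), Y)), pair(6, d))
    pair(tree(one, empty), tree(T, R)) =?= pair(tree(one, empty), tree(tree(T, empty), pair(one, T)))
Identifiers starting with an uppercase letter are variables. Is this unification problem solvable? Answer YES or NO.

NO

Decompose tree/2: pair(one, pair(U, one)) =?= pair(one, P),  pair(tree(Y1, Y1), 6) =?= pair(L, 6).
Decompose pair/2: one =?= one,  pair(U, one) =?= P.
Delete trivial equation one =?= one.
Bind P := pair(U, one); no other remaining equation mentions P.
Decompose pair/2: tree(Y1, Y1) =?= L,  6 =?= 6.
Bind L := tree(Y1, Y1); substituting into the 2 remaining equations that mention L gives: tree(tree(N, 6), tree(Y1, Y1)) =?= tree(tree(6, 6), Y),  pair(pair(Y1, U), pair(M, d)) =?= pair(pair(pair(d, d), pair(tree(Y, tree(Y1, Y1)), Y)), pair(6, d)).
Delete trivial equation 6 =?= 6.
Decompose tree/2: tree(N, 6) =?= tree(6, 6),  tree(Y1, Y1) =?= Y.
Decompose tree/2: N =?= 6,  6 =?= 6.
Bind N := 6; no other remaining equation mentions N.
Delete trivial equation 6 =?= 6.
Bind Y := tree(Y1, Y1); substituting into the one remaining equation that mentions Y gives: pair(pair(Y1, U), pair(M, d)) =?= pair(pair(pair(d, d), pair(tree(tree(Y1, Y1), tree(Y1, Y1)), tree(Y1, Y1))), pair(6, d)).
Decompose pair/2: pair(Y1, U) =?= pair(pair(d, d), pair(tree(tree(Y1, Y1), tree(Y1, Y1)), tree(Y1, Y1))),  pair(M, d) =?= pair(6, d).
Decompose pair/2: Y1 =?= pair(d, d),  U =?= pair(tree(tree(Y1, Y1), tree(Y1, Y1)), tree(Y1, Y1)).
Bind Y1 := pair(d, d); substituting into the one remaining equation that mentions Y1 gives: U =?= pair(tree(tree(pair(d, d), pair(d, d)), tree(pair(d, d), pair(d, d))), tree(pair(d, d), pair(d, d))). Substituting into the earlier bindings gives L := tree(pair(d, d), pair(d, d)), Y := tree(pair(d, d), pair(d, d)).
Bind U := pair(tree(tree(pair(d, d), pair(d, d)), tree(pair(d, d), pair(d, d))), tree(pair(d, d), pair(d, d))); no other remaining equation mentions U. Substituting into the earlier binding gives P := pair(pair(tree(tree(pair(d, d), pair(d, d)), tree(pair(d, d), pair(d, d))), tree(pair(d, d), pair(d, d))), one).
Decompose pair/2: M =?= 6,  d =?= d.
Bind M := 6; no other remaining equation mentions M.
Delete trivial equation d =?= d.
Decompose pair/2: tree(one, empty) =?= tree(one, empty),  tree(T, R) =?= tree(tree(T, empty), pair(one, T)).
Delete trivial equation tree(one, empty) =?= tree(one, empty).
Decompose tree/2: T =?= tree(T, empty),  R =?= pair(one, T).
Occurs check fails: T occurs in tree(T, empty); the equation T =?= tree(T, empty) has no finite solution.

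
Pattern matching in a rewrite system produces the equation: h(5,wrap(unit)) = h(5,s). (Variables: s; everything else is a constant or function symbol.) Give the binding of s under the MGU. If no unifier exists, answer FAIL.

Decompose h/2: 5 = 5,  wrap(unit) = s.
Delete trivial equation 5 = 5.
Bind s := wrap(unit).
MGU = { s -> wrap(unit) }, so s -> wrap(unit).

wrap(unit)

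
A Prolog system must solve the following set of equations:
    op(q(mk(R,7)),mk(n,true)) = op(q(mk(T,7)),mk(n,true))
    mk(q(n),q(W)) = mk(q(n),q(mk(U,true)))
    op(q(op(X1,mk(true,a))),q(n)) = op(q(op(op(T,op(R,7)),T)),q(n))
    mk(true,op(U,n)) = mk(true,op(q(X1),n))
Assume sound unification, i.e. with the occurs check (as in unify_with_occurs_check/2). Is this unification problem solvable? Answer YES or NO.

YES

Decompose op/2: q(mk(R,7)) = q(mk(T,7)),  mk(n,true) = mk(n,true).
Decompose q/1: mk(R,7) = mk(T,7).
Decompose mk/2: R = T,  7 = 7.
Bind R := T; substituting into the one remaining equation that mentions R gives: op(q(op(X1,mk(true,a))),q(n)) = op(q(op(op(T,op(T,7)),T)),q(n)).
Delete trivial equation 7 = 7.
Delete trivial equation mk(n,true) = mk(n,true).
Decompose mk/2: q(n) = q(n),  q(W) = q(mk(U,true)).
Delete trivial equation q(n) = q(n).
Decompose q/1: W = mk(U,true).
Bind W := mk(U,true); no other remaining equation mentions W.
Decompose op/2: q(op(X1,mk(true,a))) = q(op(op(T,op(T,7)),T)),  q(n) = q(n).
Decompose q/1: op(X1,mk(true,a)) = op(op(T,op(T,7)),T).
Decompose op/2: X1 = op(T,op(T,7)),  mk(true,a) = T.
Bind X1 := op(T,op(T,7)); substituting into the one remaining equation that mentions X1 gives: mk(true,op(U,n)) = mk(true,op(q(op(T,op(T,7))),n)).
Bind T := mk(true,a); substituting into the one remaining equation that mentions T gives: mk(true,op(U,n)) = mk(true,op(q(op(mk(true,a),op(mk(true,a),7))),n)). Substituting into the earlier bindings gives R := mk(true,a), X1 := op(mk(true,a),op(mk(true,a),7)).
Delete trivial equation q(n) = q(n).
Decompose mk/2: true = true,  op(U,n) = op(q(op(mk(true,a),op(mk(true,a),7))),n).
Delete trivial equation true = true.
Decompose op/2: U = q(op(mk(true,a),op(mk(true,a),7))),  n = n.
Bind U := q(op(mk(true,a),op(mk(true,a),7))); no other remaining equation mentions U. Substituting into the earlier binding gives W := mk(q(op(mk(true,a),op(mk(true,a),7))),true).
Delete trivial equation n = n.
No equations remain and no clash or occurs-check failure arose, so a unifier exists.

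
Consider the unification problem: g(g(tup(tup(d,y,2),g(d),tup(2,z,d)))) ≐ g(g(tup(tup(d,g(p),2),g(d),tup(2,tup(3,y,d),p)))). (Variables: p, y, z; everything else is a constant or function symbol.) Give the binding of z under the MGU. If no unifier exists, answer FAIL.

tup(3,g(d),d)

Decompose g/1: g(tup(tup(d,y,2),g(d),tup(2,z,d))) ≐ g(tup(tup(d,g(p),2),g(d),tup(2,tup(3,y,d),p))).
Decompose g/1: tup(tup(d,y,2),g(d),tup(2,z,d)) ≐ tup(tup(d,g(p),2),g(d),tup(2,tup(3,y,d),p)).
Decompose tup/3: tup(d,y,2) ≐ tup(d,g(p),2),  g(d) ≐ g(d),  tup(2,z,d) ≐ tup(2,tup(3,y,d),p).
Decompose tup/3: d ≐ d,  y ≐ g(p),  2 ≐ 2.
Delete trivial equation d ≐ d.
Bind y := g(p); substituting into the one remaining equation that mentions y gives: tup(2,z,d) ≐ tup(2,tup(3,g(p),d),p).
Delete trivial equation 2 ≐ 2.
Delete trivial equation g(d) ≐ g(d).
Decompose tup/3: 2 ≐ 2,  z ≐ tup(3,g(p),d),  d ≐ p.
Delete trivial equation 2 ≐ 2.
Bind z := tup(3,g(p),d); no other remaining equation mentions z.
Bind p := d. Substituting into the earlier bindings gives y := g(d), z := tup(3,g(d),d).
MGU = { y -> g(d), z -> tup(3,g(d),d), p -> d }, so z -> tup(3,g(d),d).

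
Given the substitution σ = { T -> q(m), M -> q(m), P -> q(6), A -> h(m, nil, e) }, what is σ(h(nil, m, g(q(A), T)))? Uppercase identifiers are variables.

h(nil, m, g(q(h(m, nil, e)), q(m)))

Replace each occurrence of T with q(m).
Replace each occurrence of A with h(m, nil, e).
Result: h(nil, m, g(q(h(m, nil, e)), q(m))).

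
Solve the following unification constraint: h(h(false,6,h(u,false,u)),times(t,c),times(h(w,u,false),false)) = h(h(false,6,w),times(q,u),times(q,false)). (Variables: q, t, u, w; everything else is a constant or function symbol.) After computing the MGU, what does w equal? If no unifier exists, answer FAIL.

h(c,false,c)

Decompose h/3: h(false,6,h(u,false,u)) = h(false,6,w),  times(t,c) = times(q,u),  times(h(w,u,false),false) = times(q,false).
Decompose h/3: false = false,  6 = 6,  h(u,false,u) = w.
Delete trivial equation false = false.
Delete trivial equation 6 = 6.
Bind w := h(u,false,u); substituting into the one remaining equation that mentions w gives: times(h(h(u,false,u),u,false),false) = times(q,false).
Decompose times/2: t = q,  c = u.
Bind t := q; no other remaining equation mentions t.
Bind u := c; substituting into the remaining equation gives: times(h(h(c,false,c),c,false),false) = times(q,false). Substituting into the earlier binding gives w := h(c,false,c).
Decompose times/2: h(h(c,false,c),c,false) = q,  false = false.
Bind q := h(h(c,false,c),c,false); no other remaining equation mentions q. Substituting into the earlier binding gives t := h(h(c,false,c),c,false).
Delete trivial equation false = false.
MGU = { w := h(c,false,c), t := h(h(c,false,c),c,false), u := c, q := h(h(c,false,c),c,false) }, so w := h(c,false,c).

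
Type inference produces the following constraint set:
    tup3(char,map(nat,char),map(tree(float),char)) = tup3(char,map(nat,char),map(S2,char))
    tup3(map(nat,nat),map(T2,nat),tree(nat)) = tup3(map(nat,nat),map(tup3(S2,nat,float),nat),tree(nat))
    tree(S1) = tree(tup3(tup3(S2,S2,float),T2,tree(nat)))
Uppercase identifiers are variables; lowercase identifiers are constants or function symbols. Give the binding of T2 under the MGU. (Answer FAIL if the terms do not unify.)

tup3(tree(float),nat,float)

Decompose tup3/3: char = char,  map(nat,char) = map(nat,char),  map(tree(float),char) = map(S2,char).
Delete trivial equation char = char.
Delete trivial equation map(nat,char) = map(nat,char).
Decompose map/2: tree(float) = S2,  char = char.
Bind S2 := tree(float); substituting into the 2 remaining equations that mention S2 gives: tup3(map(nat,nat),map(T2,nat),tree(nat)) = tup3(map(nat,nat),map(tup3(tree(float),nat,float),nat),tree(nat)),  tree(S1) = tree(tup3(tup3(tree(float),tree(float),float),T2,tree(nat))).
Delete trivial equation char = char.
Decompose tup3/3: map(nat,nat) = map(nat,nat),  map(T2,nat) = map(tup3(tree(float),nat,float),nat),  tree(nat) = tree(nat).
Delete trivial equation map(nat,nat) = map(nat,nat).
Decompose map/2: T2 = tup3(tree(float),nat,float),  nat = nat.
Bind T2 := tup3(tree(float),nat,float); substituting into the one remaining equation that mentions T2 gives: tree(S1) = tree(tup3(tup3(tree(float),tree(float),float),tup3(tree(float),nat,float),tree(nat))).
Delete trivial equation nat = nat.
Delete trivial equation tree(nat) = tree(nat).
Decompose tree/1: S1 = tup3(tup3(tree(float),tree(float),float),tup3(tree(float),nat,float),tree(nat)).
Bind S1 := tup3(tup3(tree(float),tree(float),float),tup3(tree(float),nat,float),tree(nat)).
MGU = { S2 ↦ tree(float), T2 ↦ tup3(tree(float),nat,float), S1 ↦ tup3(tup3(tree(float),tree(float),float),tup3(tree(float),nat,float),tree(nat)) }, so T2 ↦ tup3(tree(float),nat,float).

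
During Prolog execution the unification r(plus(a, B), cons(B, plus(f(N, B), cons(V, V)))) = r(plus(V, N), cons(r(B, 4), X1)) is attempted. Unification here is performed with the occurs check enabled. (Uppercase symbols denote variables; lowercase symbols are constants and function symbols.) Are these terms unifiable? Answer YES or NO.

NO

Decompose r/2: plus(a, B) = plus(V, N),  cons(B, plus(f(N, B), cons(V, V))) = cons(r(B, 4), X1).
Decompose plus/2: a = V,  B = N.
Bind V := a; substituting into the one remaining equation that mentions V gives: cons(B, plus(f(N, B), cons(a, a))) = cons(r(B, 4), X1).
Bind B := N; substituting into the remaining equation gives: cons(N, plus(f(N, N), cons(a, a))) = cons(r(N, 4), X1).
Decompose cons/2: N = r(N, 4),  plus(f(N, N), cons(a, a)) = X1.
Occurs check fails: N occurs in r(N, 4); the equation N = r(N, 4) has no finite solution.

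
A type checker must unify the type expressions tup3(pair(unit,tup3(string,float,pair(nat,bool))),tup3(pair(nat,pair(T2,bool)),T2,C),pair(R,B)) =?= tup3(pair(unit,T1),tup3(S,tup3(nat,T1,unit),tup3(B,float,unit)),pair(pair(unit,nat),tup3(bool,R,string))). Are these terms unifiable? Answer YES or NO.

YES

Decompose tup3/3: pair(unit,tup3(string,float,pair(nat,bool))) =?= pair(unit,T1),  tup3(pair(nat,pair(T2,bool)),T2,C) =?= tup3(S,tup3(nat,T1,unit),tup3(B,float,unit)),  pair(R,B) =?= pair(pair(unit,nat),tup3(bool,R,string)).
Decompose pair/2: unit =?= unit,  tup3(string,float,pair(nat,bool)) =?= T1.
Delete trivial equation unit =?= unit.
Bind T1 := tup3(string,float,pair(nat,bool)); substituting into the one remaining equation that mentions T1 gives: tup3(pair(nat,pair(T2,bool)),T2,C) =?= tup3(S,tup3(nat,tup3(string,float,pair(nat,bool)),unit),tup3(B,float,unit)).
Decompose tup3/3: pair(nat,pair(T2,bool)) =?= S,  T2 =?= tup3(nat,tup3(string,float,pair(nat,bool)),unit),  C =?= tup3(B,float,unit).
Bind S := pair(nat,pair(T2,bool)); no other remaining equation mentions S.
Bind T2 := tup3(nat,tup3(string,float,pair(nat,bool)),unit); no other remaining equation mentions T2. Substituting into the earlier binding gives S := pair(nat,pair(tup3(nat,tup3(string,float,pair(nat,bool)),unit),bool)).
Bind C := tup3(B,float,unit); no other remaining equation mentions C.
Decompose pair/2: R =?= pair(unit,nat),  B =?= tup3(bool,R,string).
Bind R := pair(unit,nat); substituting into the remaining equation gives: B =?= tup3(bool,pair(unit,nat),string).
Bind B := tup3(bool,pair(unit,nat),string). Substituting into the earlier binding gives C := tup3(tup3(bool,pair(unit,nat),string),float,unit).
No equations remain and no clash or occurs-check failure arose, so a unifier exists.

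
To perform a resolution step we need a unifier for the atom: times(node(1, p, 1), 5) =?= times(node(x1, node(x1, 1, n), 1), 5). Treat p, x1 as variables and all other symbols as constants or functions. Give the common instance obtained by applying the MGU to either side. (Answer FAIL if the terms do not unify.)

times(node(1, node(1, 1, n), 1), 5)

Decompose times/2: node(1, p, 1) =?= node(x1, node(x1, 1, n), 1),  5 =?= 5.
Decompose node/3: 1 =?= x1,  p =?= node(x1, 1, n),  1 =?= 1.
Bind x1 := 1; substituting into the one remaining equation that mentions x1 gives: p =?= node(1, 1, n).
Bind p := node(1, 1, n); no other remaining equation mentions p.
Delete trivial equation 1 =?= 1.
Delete trivial equation 5 =?= 5.
Applying the MGU to either side gives times(node(1, node(1, 1, n), 1), 5).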